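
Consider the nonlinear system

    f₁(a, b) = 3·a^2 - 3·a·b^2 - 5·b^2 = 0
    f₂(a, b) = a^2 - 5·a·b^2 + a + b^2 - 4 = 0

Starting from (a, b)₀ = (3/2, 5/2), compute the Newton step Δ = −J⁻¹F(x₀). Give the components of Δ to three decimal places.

(-0.237, -1.059)

At (3/2, 5/2): F = (-52.625, -40.875).
Jacobian J = [[6·a - 3·b^2, -6·a·b - 10·b], [2·a - 5·b^2 + 1, -10·a·b + 2·b]].
At the point, J = [[-9.750, -47.500], [-27.250, -32.500]] (det J = -977.500).
Solving J·Δ = −F gives Δ = (-0.237, -1.059).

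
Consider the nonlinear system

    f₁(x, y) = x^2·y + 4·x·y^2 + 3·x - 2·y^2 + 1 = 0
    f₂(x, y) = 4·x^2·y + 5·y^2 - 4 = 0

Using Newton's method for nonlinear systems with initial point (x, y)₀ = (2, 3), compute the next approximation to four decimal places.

(2.4742, 0.5704)

At (2, 3): F = (73.0000, 89.0000).
Jacobian J = [[2·x·y + 4·y^2 + 3, x^2 + 8·x·y - 4·y], [8·x·y, 4·x^2 + 10·y]].
At the point, J = [[51.0000, 40.0000], [48.0000, 46.0000]] (det J = 426.0000).
Solving J·Δ = −F gives Δ = (0.4742, -2.4296).
Then the next iterate is (x, y)₁ = (2.4742, 0.5704).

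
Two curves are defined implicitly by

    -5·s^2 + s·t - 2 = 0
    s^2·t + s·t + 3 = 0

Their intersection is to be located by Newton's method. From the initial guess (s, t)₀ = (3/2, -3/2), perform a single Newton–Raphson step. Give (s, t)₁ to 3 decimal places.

At (3/2, -3/2): F = (-15.500, -2.625).
Jacobian J = [[-10·s + t, s], [2·s·t + t, s^2 + s]].
At the point, J = [[-16.500, 1.500], [-6.000, 3.750]] (det J = -52.875).
Solving J·Δ = −F gives Δ = (-1.025, -0.940).
Then the next iterate is (s, t)₁ = (0.475, -2.440).

(0.475, -2.440)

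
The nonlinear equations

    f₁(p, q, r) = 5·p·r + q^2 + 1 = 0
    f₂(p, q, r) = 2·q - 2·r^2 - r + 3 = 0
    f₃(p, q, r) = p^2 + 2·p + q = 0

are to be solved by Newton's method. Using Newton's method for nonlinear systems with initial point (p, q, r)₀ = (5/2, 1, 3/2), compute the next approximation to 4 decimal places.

(0.9354, -0.2976, 0.9864)

At (5/2, 1, 3/2): F = (20.7500, -1.0000, 12.2500).
Jacobian J = [[5·r, 2·q, 5·p], [0, 2, -4·r - 1], [2·p + 2, 1, 0]].
At the point, J = [[7.5000, 2.0000, 12.5000], [0.0000, 2.0000, -7.0000], [7.0000, 1.0000, 0.0000]] (det J = -220.5000).
Solving J·Δ = −F gives Δ = (-1.5646, -1.2976, -0.5136).
Then the next iterate is (p, q, r)₁ = (0.9354, -0.2976, 0.9864).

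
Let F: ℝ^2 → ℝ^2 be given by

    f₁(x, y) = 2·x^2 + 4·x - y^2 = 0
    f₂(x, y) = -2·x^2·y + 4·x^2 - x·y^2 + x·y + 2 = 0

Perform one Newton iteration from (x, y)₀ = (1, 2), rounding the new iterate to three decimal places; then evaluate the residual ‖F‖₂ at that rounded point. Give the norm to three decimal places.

At (1, 2): F = (2.000, 0.000).
Jacobian J = [[4·x + 4, -2·y], [-4·x·y + 8·x - y^2 + y, -2·x^2 - 2·x·y + x]].
At the point, J = [[8.000, -4.000], [-2.000, -5.000]] (det J = -48.000).
Solving J·Δ = −F gives Δ = (-0.208, 0.083).
Then the next iterate is (x, y)₁ = (0.792, 2.083).
Re-evaluating at (0.792, 2.083): F = (0.08364, 0.10921), so ‖F‖₂ = 0.138.

0.138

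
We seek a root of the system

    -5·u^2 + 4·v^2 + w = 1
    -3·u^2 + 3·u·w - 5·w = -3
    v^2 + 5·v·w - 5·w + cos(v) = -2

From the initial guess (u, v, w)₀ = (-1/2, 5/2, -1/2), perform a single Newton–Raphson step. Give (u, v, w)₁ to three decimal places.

At (-1/2, 5/2, -1/2): F = (22.250, 5.500, 3.69886).
Jacobian J = [[-10·u, 8·v, 1], [-6·u + 3·w, 0, 3·u - 5], [0, 2·v + 5·w - sin(v), 5·v - 5]].
At the point, J = [[5.000, 20.000, 1.000], [1.500, 0.000, -6.500], [0.000, 1.90153, 7.500]] (det J = -160.34805).
Solving J·Δ = −F gives Δ = (-6.364, 0.510, -0.622).
Then the next iterate is (u, v, w)₁ = (-6.864, 3.010, -1.122).

(-6.864, 3.010, -1.122)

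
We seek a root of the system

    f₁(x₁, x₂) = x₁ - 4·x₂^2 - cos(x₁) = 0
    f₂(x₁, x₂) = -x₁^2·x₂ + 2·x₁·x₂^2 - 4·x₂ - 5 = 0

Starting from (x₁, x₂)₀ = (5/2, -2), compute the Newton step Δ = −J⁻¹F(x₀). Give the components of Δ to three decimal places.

At (5/2, -2): F = (-12.69886, 35.500).
Jacobian J = [[sin(x₁) + 1, -8·x₂], [-2·x₁·x₂ + 2·x₂^2, -x₁^2 + 4·x₁·x₂ - 4]].
At the point, J = [[1.59847, 16.000], [18.000, -30.250]] (det J = -336.35378).
Solving J·Δ = −F gives Δ = (-0.547, 0.848).

(-0.547, 0.848)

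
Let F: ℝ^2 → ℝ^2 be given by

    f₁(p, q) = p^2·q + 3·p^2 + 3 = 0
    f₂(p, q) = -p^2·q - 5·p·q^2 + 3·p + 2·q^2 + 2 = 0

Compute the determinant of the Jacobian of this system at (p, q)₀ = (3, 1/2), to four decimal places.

J = [[2·p·q + 6·p, p^2], [-2·p·q - 5·q^2 + 3, -p^2 - 10·p·q + 4·q]].
At the point, J = [[21.0000, 9.0000], [-1.2500, -22.0000]].
det J = -450.7500.

-450.7500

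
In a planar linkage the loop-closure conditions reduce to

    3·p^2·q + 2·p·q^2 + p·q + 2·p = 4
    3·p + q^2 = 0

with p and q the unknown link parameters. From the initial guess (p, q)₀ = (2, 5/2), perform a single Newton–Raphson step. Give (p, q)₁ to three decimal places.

(2.876, -0.476)

At (2, 5/2): F = (60.000, 12.250).
Jacobian J = [[6·p·q + 2·q^2 + q + 2, 3·p^2 + 4·p·q + p], [3, 2·q]].
At the point, J = [[47.000, 34.000], [3.000, 5.000]] (det J = 133.000).
Solving J·Δ = −F gives Δ = (0.876, -2.976).
Then the next iterate is (p, q)₁ = (2.876, -0.476).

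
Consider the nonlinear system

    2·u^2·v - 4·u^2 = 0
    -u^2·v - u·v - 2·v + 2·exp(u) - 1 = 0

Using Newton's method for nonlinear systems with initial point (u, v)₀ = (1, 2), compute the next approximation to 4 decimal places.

(-5.3245, 2.0000)

At (1, 2): F = (0.0000, -3.563436).
Jacobian J = [[4·u·v - 8·u, 2·u^2], [-2·u·v - v + 2·exp(u), -u^2 - u - 2]].
At the point, J = [[0.0000, 2.0000], [-0.563436, -4.0000]] (det J = 1.126873).
Solving J·Δ = −F gives Δ = (-6.3245, 0.0000).
Then the next iterate is (u, v)₁ = (-5.3245, 2.0000).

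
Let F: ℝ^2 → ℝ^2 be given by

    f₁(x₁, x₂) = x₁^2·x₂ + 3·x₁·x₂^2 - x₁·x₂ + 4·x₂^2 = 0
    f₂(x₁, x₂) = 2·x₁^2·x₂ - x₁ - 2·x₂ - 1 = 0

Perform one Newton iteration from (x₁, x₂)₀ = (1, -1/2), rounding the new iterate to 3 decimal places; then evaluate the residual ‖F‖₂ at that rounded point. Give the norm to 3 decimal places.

0.952

At (1, -1/2): F = (1.750, -2.000).
Jacobian J = [[2·x₁·x₂ + 3·x₂^2 - x₂, x₁^2 + 6·x₁·x₂ - x₁ + 8·x₂], [4·x₁·x₂ - 1, 2·x₁^2 - 2]].
At the point, J = [[0.250, -7.000], [-3.000, 0.000]] (det J = -21.000).
Solving J·Δ = −F gives Δ = (-0.667, 0.226).
Then the next iterate is (x₁, x₂)₁ = (0.333, -0.274).
Re-evaluating at (0.333, -0.274): F = (0.43616, -0.84577), so ‖F‖₂ = 0.952.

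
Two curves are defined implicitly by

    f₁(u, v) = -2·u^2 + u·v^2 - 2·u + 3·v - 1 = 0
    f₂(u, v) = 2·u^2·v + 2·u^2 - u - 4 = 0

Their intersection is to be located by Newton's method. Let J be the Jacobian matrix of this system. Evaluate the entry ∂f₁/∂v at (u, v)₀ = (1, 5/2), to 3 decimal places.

8.000

∂f₁/∂v = 2·u·v + 3.
At (1, 5/2) this is 8.000.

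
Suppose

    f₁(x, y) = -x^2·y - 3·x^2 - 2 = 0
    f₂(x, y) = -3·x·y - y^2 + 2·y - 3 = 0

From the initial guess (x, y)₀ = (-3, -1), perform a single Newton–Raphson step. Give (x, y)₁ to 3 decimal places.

(-0.842, -0.344)

At (-3, -1): F = (-20.000, -15.000).
Jacobian J = [[-2·x·y - 6·x, -x^2], [-3·y, -3·x - 2·y + 2]].
At the point, J = [[12.000, -9.000], [3.000, 13.000]] (det J = 183.000).
Solving J·Δ = −F gives Δ = (2.158, 0.656).
Then the next iterate is (x, y)₁ = (-0.842, -0.344).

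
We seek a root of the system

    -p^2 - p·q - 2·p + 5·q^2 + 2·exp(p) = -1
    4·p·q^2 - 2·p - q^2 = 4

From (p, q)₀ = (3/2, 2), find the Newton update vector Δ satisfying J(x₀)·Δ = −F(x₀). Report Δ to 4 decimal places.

At (3/2, 2): F = (21.713378, 13.0000).
Jacobian J = [[-2·p - q + 2·exp(p) - 2, -p + 10·q], [4·q^2 - 2, 8·p·q - 2·q]].
At the point, J = [[1.963378, 18.5000], [14.0000, 20.0000]] (det J = -219.732437).
Solving J·Δ = −F gives Δ = (0.8818, -1.2673).

(0.8818, -1.2673)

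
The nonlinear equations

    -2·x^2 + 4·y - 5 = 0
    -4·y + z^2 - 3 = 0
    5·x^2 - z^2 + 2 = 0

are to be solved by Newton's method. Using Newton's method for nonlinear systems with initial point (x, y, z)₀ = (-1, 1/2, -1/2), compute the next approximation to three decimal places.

(-1.500, 2.250, -12.250)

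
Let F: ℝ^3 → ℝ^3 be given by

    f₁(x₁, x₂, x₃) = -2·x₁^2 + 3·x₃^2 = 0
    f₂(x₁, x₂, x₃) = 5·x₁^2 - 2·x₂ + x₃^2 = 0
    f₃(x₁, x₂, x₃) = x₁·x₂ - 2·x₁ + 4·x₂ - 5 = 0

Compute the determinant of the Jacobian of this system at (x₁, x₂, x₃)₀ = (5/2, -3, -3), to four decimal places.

J = [[-4·x₁, 0, 6·x₃], [10·x₁, -2, 2·x₃], [x₂ - 2, x₁ + 4, 0]].
At the point, J = [[-10.0000, 0.0000, -18.0000], [25.0000, -2.0000, -6.0000], [-5.0000, 6.5000, 0.0000]].
det J = -3135.0000.

-3135.0000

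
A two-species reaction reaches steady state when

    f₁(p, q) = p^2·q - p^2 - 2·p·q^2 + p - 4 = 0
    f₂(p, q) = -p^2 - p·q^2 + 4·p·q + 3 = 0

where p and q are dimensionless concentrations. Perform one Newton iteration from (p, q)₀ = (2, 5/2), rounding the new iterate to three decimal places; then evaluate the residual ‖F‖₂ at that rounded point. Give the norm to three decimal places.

At (2, 5/2): F = (-21.000, 6.500).
Jacobian J = [[2·p·q - 2·p - 2·q^2 + 1, p^2 - 4·p·q], [-2·p - q^2 + 4·q, -2·p·q + 4·p]].
At the point, J = [[-5.500, -16.000], [-0.250, -2.000]] (det J = 7.000).
Solving J·Δ = −F gives Δ = (-20.857, 5.857).
Then the next iterate is (p, q)₁ = (-18.857, 8.357).
Re-evaluating at (-18.857, 8.357): F = (5227.11748, 334.02424), so ‖F‖₂ = 5237.779.

5237.779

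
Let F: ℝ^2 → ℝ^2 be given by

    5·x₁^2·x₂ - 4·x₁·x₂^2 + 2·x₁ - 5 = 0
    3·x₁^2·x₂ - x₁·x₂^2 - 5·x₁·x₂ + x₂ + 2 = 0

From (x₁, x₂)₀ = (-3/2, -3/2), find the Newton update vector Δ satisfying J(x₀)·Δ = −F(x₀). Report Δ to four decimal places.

(0.8200, 0.1977)

At (-3/2, -3/2): F = (-11.3750, -17.5000).
Jacobian J = [[10·x₁·x₂ - 4·x₂^2 + 2, 5·x₁^2 - 8·x₁·x₂], [6·x₁·x₂ - x₂^2 - 5·x₂, 3·x₁^2 - 2·x₁·x₂ - 5·x₁ + 1]].
At the point, J = [[15.5000, -6.7500], [18.7500, 10.7500]] (det J = 293.1875).
Solving J·Δ = −F gives Δ = (0.8200, 0.1977).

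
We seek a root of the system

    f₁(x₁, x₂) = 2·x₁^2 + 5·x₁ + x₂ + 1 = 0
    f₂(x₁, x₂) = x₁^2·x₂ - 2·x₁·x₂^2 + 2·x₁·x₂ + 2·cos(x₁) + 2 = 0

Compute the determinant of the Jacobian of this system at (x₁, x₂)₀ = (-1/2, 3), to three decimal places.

29.791

J = [[4·x₁ + 5, 1], [2·x₁·x₂ - 2·x₂^2 + 2·x₂ - 2·sin(x₁), x₁^2 - 4·x₁·x₂ + 2·x₁]].
At the point, J = [[3.000, 1.000], [-14.04115, 5.250]].
det J = 29.791.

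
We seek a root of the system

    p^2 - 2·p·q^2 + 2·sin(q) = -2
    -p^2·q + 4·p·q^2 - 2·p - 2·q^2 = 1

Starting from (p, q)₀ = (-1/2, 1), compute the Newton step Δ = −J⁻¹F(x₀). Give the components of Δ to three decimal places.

(1.780, 0.132)

At (-1/2, 1): F = (4.93294, -4.250).
Jacobian J = [[2·p - 2·q^2, -4·p·q + 2·cos(q)], [-2·p·q + 4·q^2 - 2, -p^2 + 8·p·q - 4·q]].
At the point, J = [[-3.000, 3.08060], [3.000, -8.250]] (det J = 15.50819).
Solving J·Δ = −F gives Δ = (1.780, 0.132).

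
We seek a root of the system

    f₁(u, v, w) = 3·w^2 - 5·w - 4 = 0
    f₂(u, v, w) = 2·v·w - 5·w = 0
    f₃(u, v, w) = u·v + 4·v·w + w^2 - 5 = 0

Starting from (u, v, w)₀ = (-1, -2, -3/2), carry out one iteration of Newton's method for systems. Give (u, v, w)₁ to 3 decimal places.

(-7.464, 0.304, -0.768)

At (-1, -2, -3/2): F = (10.250, 13.500, 11.250).
Jacobian J = [[0, 0, 6·w - 5], [0, 2·w, 2·v - 5], [v, u + 4·w, 4·v + 2·w]].
At the point, J = [[0.000, 0.000, -14.000], [0.000, -3.000, -9.000], [-2.000, -7.000, -11.000]] (det J = 84.000).
Solving J·Δ = −F gives Δ = (-6.464, 2.304, 0.732).
Then the next iterate is (u, v, w)₁ = (-7.464, 0.304, -0.768).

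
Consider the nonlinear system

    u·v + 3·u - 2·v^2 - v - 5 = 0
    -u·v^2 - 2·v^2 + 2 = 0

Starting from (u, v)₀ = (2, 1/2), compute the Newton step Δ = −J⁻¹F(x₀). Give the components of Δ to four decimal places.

(-0.2105, 0.2632)

At (2, 1/2): F = (1.0000, 1.0000).
Jacobian J = [[v + 3, u - 4·v - 1], [-v^2, -2·u·v - 4·v]].
At the point, J = [[3.5000, -1.0000], [-0.2500, -4.0000]] (det J = -14.2500).
Solving J·Δ = −F gives Δ = (-0.2105, 0.2632).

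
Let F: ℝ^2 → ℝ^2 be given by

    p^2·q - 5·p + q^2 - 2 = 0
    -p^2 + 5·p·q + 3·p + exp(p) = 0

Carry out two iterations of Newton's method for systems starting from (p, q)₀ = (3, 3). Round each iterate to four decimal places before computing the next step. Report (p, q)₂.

At (3, 3): F = (19.0000, 65.085537).
Jacobian J = [[2·p·q - 5, p^2 + 2·q], [-2·p + 5·q + exp(p) + 3, 5·p]].
At the point, J = [[13.0000, 15.0000], [32.085537, 15.0000]] (det J = -286.283054).
Solving J·Δ = −F gives Δ = (-2.4147, 0.8261).
Then the next iterate is (p, q)₁ = (0.5853, 3.8261).
Round to (0.5853, 3.8261) and repeat: F = (11.023272, 14.405935), J = [[-0.521167, 7.994776], [22.755430, 2.9265]].
Δ = (-0.4520, -1.4083), so (p, q)₂ = (0.1333, 2.4178).

(0.1333, 2.4178)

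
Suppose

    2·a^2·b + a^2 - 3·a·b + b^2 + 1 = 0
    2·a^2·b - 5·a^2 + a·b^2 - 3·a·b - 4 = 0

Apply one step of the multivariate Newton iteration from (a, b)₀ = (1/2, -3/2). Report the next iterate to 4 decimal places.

At (1/2, -3/2): F = (5.0000, -2.6250).
Jacobian J = [[4·a·b + 2·a - 3·b, 2·a^2 - 3·a + 2·b], [4·a·b - 10·a + b^2 - 3·b, 2·a^2 + 2·a·b - 3·a]].
At the point, J = [[2.5000, -4.0000], [-1.2500, -2.5000]] (det J = -11.2500).
Solving J·Δ = −F gives Δ = (-2.0444, -0.0278).
Then the next iterate is (a, b)₁ = (-1.5444, -1.5278).

(-1.5444, -1.5278)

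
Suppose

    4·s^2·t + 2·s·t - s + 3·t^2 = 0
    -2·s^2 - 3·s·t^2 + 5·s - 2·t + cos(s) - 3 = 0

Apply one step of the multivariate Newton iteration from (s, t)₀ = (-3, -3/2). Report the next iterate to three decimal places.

At (-3, -3/2): F = (-35.250, -13.73999).
Jacobian J = [[8·s·t + 2·t - 1, 4·s^2 + 2·s + 6·t], [-4·s - 3·t^2 - sin(s) + 5, -6·s·t - 2]].
At the point, J = [[32.000, 21.000], [10.39112, -29.000]] (det J = -1146.21352).
Solving J·Δ = −F gives Δ = (1.144, -0.064).
Then the next iterate is (s, t)₁ = (-1.856, -1.564).

(-1.856, -1.564)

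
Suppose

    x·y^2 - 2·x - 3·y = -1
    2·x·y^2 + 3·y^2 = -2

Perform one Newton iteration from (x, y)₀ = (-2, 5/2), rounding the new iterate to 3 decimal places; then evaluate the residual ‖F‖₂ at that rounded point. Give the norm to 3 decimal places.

2.243

At (-2, 5/2): F = (-15.000, -4.250).
Jacobian J = [[y^2 - 2, 2·x·y - 3], [2·y^2, 4·x·y + 6·y]].
At the point, J = [[4.250, -13.000], [12.500, -5.000]] (det J = 141.250).
Solving J·Δ = −F gives Δ = (-0.140, -1.200).
Then the next iterate is (x, y)₁ = (-2.140, 1.300).
Re-evaluating at (-2.140, 1.300): F = (-2.23660, -0.16320), so ‖F‖₂ = 2.243.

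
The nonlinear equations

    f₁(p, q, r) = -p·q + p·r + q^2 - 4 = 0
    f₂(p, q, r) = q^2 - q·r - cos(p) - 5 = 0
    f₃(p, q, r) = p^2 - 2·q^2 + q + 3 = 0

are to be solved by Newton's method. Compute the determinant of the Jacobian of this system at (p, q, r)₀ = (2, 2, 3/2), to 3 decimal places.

-41.730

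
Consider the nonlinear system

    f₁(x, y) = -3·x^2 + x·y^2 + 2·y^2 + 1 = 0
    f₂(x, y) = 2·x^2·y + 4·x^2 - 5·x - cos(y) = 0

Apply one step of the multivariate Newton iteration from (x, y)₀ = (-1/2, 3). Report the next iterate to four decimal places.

At (-1/2, 3): F = (13.7500, 5.989992).
Jacobian J = [[-6·x + y^2, 2·x·y + 4·y], [4·x·y + 8·x - 5, 2·x^2 + sin(y)]].
At the point, J = [[12.0000, 9.0000], [-15.0000, 0.641120]] (det J = 142.693440).
Solving J·Δ = −F gives Δ = (0.3160, -1.9491).
Then the next iterate is (x, y)₁ = (-0.1840, 1.0509).

(-0.1840, 1.0509)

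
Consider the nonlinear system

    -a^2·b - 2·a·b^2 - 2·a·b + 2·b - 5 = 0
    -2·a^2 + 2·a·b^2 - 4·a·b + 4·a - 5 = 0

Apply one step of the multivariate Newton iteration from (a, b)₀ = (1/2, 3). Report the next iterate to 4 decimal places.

At (1/2, 3): F = (-11.7500, -0.5000).
Jacobian J = [[-2·a·b - 2·b^2 - 2·b, -a^2 - 4·a·b - 2·a + 2], [-4·a + 2·b^2 - 4·b + 4, 4·a·b - 4·a]].
At the point, J = [[-27.0000, -5.2500], [8.0000, 4.0000]] (det J = -66.0000).
Solving J·Δ = −F gives Δ = (-0.7519, 1.6288).
Then the next iterate is (a, b)₁ = (-0.2519, 4.6288).

(-0.2519, 4.6288)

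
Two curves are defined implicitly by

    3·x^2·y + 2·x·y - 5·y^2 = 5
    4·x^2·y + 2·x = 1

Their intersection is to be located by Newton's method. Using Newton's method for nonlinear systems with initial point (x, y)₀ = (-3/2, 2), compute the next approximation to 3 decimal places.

(-1.355, 0.798)

At (-3/2, 2): F = (-17.500, 14.000).
Jacobian J = [[6·x·y + 2·y, 3·x^2 + 2·x - 10·y], [8·x·y + 2, 4·x^2]].
At the point, J = [[-14.000, -16.250], [-22.000, 9.000]] (det J = -483.500).
Solving J·Δ = −F gives Δ = (0.145, -1.202).
Then the next iterate is (x, y)₁ = (-1.355, 0.798).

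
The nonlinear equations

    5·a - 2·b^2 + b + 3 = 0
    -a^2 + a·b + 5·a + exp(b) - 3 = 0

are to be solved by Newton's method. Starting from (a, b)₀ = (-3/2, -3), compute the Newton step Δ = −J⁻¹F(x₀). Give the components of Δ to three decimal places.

(1.987, 1.197)

At (-3/2, -3): F = (-25.500, -8.20021).
Jacobian J = [[5, -4·b + 1], [-2·a + b + 5, a + exp(b)]].
At the point, J = [[5.000, 13.000], [5.000, -1.45021]] (det J = -72.25106).
Solving J·Δ = −F gives Δ = (1.987, 1.197).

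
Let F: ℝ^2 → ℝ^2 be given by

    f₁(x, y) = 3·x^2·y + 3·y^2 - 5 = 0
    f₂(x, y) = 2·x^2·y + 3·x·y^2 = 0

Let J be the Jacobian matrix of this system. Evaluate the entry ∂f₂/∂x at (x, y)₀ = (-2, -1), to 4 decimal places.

11.0000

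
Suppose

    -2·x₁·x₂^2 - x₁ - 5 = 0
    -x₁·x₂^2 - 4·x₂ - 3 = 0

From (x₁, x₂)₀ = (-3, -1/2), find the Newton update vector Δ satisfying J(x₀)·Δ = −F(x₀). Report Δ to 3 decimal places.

(-0.222, -0.028)

At (-3, -1/2): F = (-0.500, -0.250).
Jacobian J = [[-2·x₂^2 - 1, -4·x₁·x₂], [-x₂^2, -2·x₁·x₂ - 4]].
At the point, J = [[-1.500, -6.000], [-0.250, -7.000]] (det J = 9.000).
Solving J·Δ = −F gives Δ = (-0.222, -0.028).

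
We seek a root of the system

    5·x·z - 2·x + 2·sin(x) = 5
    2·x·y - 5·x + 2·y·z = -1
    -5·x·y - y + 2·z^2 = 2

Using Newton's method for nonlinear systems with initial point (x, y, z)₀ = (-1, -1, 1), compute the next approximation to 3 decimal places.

(0.144, -0.427, -0.003)

At (-1, -1, 1): F = (-9.68294, 6.000, -4.000).
Jacobian J = [[5·z + 2·cos(x) - 2, 0, 5·x], [2·y - 5, 2·x + 2·z, 2·y], [-5·y, -5·x - 1, 4·z]].
At the point, J = [[4.08060, 0.000, -5.000], [-7.000, 0.000, -2.000], [5.000, 4.000, 4.000]] (det J = 172.64484).
Solving J·Δ = −F gives Δ = (1.144, 0.573, -1.003).
Then the next iterate is (x, y, z)₁ = (0.144, -0.427, -0.003).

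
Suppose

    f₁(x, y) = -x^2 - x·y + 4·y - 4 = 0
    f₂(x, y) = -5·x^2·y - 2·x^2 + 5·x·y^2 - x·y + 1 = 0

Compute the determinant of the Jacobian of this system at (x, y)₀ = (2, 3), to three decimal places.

-214.000

J = [[-2·x - y, -x + 4], [-10·x·y - 4·x + 5·y^2 - y, -5·x^2 + 10·x·y - x]].
At the point, J = [[-7.000, 2.000], [-26.000, 38.000]].
det J = -214.000.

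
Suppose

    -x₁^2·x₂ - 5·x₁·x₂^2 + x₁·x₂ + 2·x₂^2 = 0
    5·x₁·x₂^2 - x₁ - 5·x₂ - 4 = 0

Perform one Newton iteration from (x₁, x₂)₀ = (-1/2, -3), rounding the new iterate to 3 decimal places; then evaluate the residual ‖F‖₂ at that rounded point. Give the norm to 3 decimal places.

8.525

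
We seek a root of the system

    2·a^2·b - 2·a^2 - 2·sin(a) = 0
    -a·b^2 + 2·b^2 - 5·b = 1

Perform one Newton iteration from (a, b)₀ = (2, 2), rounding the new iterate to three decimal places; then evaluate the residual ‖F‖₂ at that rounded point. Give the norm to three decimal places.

448.435

At (2, 2): F = (6.18141, -11.000).
Jacobian J = [[4·a·b - 4·a - 2·cos(a), 2·a^2], [-b^2, -2·a·b + 4·b - 5]].
At the point, J = [[8.83229, 8.000], [-4.000, -5.000]] (det J = -12.16147).
Solving J·Δ = −F gives Δ = (4.695, -5.956).
Then the next iterate is (a, b)₁ = (6.695, -3.956).
Re-evaluating at (6.695, -3.956): F = (-445.08637, -54.69645), so ‖F‖₂ = 448.435.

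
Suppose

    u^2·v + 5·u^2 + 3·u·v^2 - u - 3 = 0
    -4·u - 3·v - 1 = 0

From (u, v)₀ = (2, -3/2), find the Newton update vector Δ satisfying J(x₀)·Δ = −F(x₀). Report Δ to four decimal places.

(-1.1323, 0.0098)

At (2, -3/2): F = (22.5000, -4.5000).
Jacobian J = [[2·u·v + 10·u + 3·v^2 - 1, u^2 + 6·u·v], [-4, -3]].
At the point, J = [[19.7500, -14.0000], [-4.0000, -3.0000]] (det J = -115.2500).
Solving J·Δ = −F gives Δ = (-1.1323, 0.0098).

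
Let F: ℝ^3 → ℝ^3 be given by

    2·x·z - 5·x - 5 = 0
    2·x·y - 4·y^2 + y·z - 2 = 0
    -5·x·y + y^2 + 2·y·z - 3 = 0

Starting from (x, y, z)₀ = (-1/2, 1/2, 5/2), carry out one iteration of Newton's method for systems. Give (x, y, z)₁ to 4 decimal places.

(21.8889, 7.5556, -2.5000)

At (-1/2, 1/2, 5/2): F = (-5.0000, -2.2500, 1.0000).
Jacobian J = [[2·z - 5, 0, 2·x], [2·y, 2·x - 8·y + z, y], [-5·y, -5·x + 2·y + 2·z, 2·y]].
At the point, J = [[0.0000, 0.0000, -1.0000], [1.0000, -2.5000, 0.5000], [-2.5000, 8.5000, 1.0000]] (det J = -2.2500).
Solving J·Δ = −F gives Δ = (22.3889, 7.0556, -5.0000).
Then the next iterate is (x, y, z)₁ = (21.8889, 7.5556, -2.5000).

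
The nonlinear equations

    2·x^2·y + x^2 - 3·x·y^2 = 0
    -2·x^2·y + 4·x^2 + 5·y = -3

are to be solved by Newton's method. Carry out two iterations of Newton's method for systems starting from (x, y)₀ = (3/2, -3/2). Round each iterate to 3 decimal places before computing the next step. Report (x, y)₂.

(0.599, -0.780)

At (3/2, -3/2): F = (-14.625, 11.250).
Jacobian J = [[4·x·y + 2·x - 3·y^2, 2·x^2 - 6·x·y], [-4·x·y + 8·x, -2·x^2 + 5]].
At the point, J = [[-12.750, 18.000], [21.000, 0.500]] (det J = -384.375).
Solving J·Δ = −F gives Δ = (-0.546, 0.426).
Then the next iterate is (x, y)₁ = (0.954, -1.074).
Round to (0.954, -1.074) and repeat: F = (-4.34606, 3.22539), J = [[-5.65081, 7.96781], [11.73038, 3.17977]].
Δ = (-0.355, 0.294), so (x, y)₂ = (0.599, -0.780).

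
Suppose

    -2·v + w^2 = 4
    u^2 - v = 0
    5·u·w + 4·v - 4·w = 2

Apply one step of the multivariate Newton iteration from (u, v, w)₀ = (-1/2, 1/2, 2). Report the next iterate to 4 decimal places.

At (-1/2, 1/2, 2): F = (-1.0000, -0.2500, -13.0000).
Jacobian J = [[0, -2, 2·w], [2·u, -1, 0], [5·w, 4, 5·u - 4]].
At the point, J = [[0.0000, -2.0000, 4.0000], [-1.0000, -1.0000, 0.0000], [10.0000, 4.0000, -6.5000]] (det J = 37.0000).
Solving J·Δ = −F gives Δ = (1.6014, -1.8514, -0.6757).
Then the next iterate is (u, v, w)₁ = (1.1014, -1.3514, 1.3243).

(1.1014, -1.3514, 1.3243)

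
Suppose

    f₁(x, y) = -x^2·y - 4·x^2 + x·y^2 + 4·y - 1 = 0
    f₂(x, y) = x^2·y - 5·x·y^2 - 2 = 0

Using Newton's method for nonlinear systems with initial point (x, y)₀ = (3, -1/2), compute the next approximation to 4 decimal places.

At (3, -1/2): F = (-33.7500, -10.2500).
Jacobian J = [[-2·x·y - 8·x + y^2, -x^2 + 2·x·y + 4], [2·x·y - 5·y^2, x^2 - 10·x·y]].
At the point, J = [[-20.7500, -8.0000], [-4.2500, 24.0000]] (det J = -532.0000).
Solving J·Δ = −F gives Δ = (-1.6767, 0.1302).
Then the next iterate is (x, y)₁ = (1.3233, -0.3698).

(1.3233, -0.3698)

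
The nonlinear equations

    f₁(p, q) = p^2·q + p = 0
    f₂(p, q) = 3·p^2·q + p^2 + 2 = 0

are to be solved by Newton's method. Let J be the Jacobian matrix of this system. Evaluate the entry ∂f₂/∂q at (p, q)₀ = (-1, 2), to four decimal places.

3.0000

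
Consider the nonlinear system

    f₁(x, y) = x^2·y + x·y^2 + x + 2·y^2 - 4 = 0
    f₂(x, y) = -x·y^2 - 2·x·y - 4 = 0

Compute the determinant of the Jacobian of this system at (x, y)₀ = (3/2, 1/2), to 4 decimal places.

J = [[2·x·y + y^2 + 1, x^2 + 2·x·y + 4·y], [-y^2 - 2·y, -2·x·y - 2·x]].
At the point, J = [[2.7500, 5.7500], [-1.2500, -4.5000]].
det J = -5.1875.

-5.1875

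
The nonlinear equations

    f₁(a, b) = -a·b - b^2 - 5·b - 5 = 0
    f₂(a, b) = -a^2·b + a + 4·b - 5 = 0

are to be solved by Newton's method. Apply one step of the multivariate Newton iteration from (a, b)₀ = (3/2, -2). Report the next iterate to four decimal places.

At (3/2, -2): F = (4.0000, -7.0000).
Jacobian J = [[-b, -a - 2·b - 5], [-2·a·b + 1, -a^2 + 4]].
At the point, J = [[2.0000, -2.5000], [7.0000, 1.7500]] (det J = 21.0000).
Solving J·Δ = −F gives Δ = (0.5000, 2.0000).
Then the next iterate is (a, b)₁ = (2.0000, 0.0000).

(2.0000, 0.0000)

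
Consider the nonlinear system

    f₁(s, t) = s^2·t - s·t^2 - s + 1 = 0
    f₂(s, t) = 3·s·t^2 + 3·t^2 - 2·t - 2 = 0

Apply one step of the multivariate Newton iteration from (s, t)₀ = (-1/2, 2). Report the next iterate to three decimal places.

(-0.209, 1.127)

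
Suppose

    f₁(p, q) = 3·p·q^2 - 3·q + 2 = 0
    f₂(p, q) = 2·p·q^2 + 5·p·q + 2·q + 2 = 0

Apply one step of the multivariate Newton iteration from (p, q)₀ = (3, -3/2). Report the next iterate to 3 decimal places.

(-0.377, -1.368)

At (3, -3/2): F = (26.750, -10.000).
Jacobian J = [[3·q^2, 6·p·q - 3], [2·q^2 + 5·q, 4·p·q + 5·p + 2]].
At the point, J = [[6.750, -30.000], [-3.000, -1.000]] (det J = -96.750).
Solving J·Δ = −F gives Δ = (-3.377, 0.132).
Then the next iterate is (p, q)₁ = (-0.377, -1.368).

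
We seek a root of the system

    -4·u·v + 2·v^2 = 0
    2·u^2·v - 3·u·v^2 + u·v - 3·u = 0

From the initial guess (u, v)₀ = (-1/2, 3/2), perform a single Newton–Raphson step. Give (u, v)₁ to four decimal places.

(-0.4167, 0.6250)

At (-1/2, 3/2): F = (7.5000, 4.8750).
Jacobian J = [[-4·v, -4·u + 4·v], [4·u·v - 3·v^2 + v - 3, 2·u^2 - 6·u·v + u]].
At the point, J = [[-6.0000, 8.0000], [-11.2500, 4.5000]] (det J = 63.0000).
Solving J·Δ = −F gives Δ = (0.0833, -0.8750).
Then the next iterate is (u, v)₁ = (-0.4167, 0.6250).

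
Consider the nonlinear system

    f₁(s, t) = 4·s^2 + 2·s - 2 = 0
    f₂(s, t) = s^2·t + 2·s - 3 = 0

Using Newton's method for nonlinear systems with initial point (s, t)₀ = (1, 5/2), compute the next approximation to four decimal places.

At (1, 5/2): F = (4.0000, 1.5000).
Jacobian J = [[8·s + 2, 0], [2·s·t + 2, s^2]].
At the point, J = [[10.0000, 0.0000], [7.0000, 1.0000]] (det J = 10.0000).
Solving J·Δ = −F gives Δ = (-0.4000, 1.3000).
Then the next iterate is (s, t)₁ = (0.6000, 3.8000).

(0.6000, 3.8000)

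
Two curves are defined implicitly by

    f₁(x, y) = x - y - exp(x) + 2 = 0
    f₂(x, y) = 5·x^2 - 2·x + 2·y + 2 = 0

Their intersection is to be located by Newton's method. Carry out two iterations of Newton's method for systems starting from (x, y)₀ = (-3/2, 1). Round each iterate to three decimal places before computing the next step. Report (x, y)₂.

(0.603, 1.268)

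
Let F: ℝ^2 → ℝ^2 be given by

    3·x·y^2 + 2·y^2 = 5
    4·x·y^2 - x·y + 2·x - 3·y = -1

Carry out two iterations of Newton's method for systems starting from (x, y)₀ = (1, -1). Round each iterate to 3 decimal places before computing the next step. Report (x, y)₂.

(0.819, -2.635)

At (1, -1): F = (0.000, 11.000).
Jacobian J = [[3·y^2, 6·x·y + 4·y], [4·y^2 - y + 2, 8·x·y - x - 3]].
At the point, J = [[3.000, -10.000], [7.000, -12.000]] (det J = 34.000).
Solving J·Δ = −F gives Δ = (-3.235, -0.971).
Then the next iterate is (x, y)₁ = (-2.235, -1.971).
Round to (-2.235, -1.971) and repeat: F = (-23.27818, -36.69266), J = [[11.65452, 18.54711], [19.51036, 34.47648]].
Δ = (3.054, -0.664), so (x, y)₂ = (0.819, -2.635).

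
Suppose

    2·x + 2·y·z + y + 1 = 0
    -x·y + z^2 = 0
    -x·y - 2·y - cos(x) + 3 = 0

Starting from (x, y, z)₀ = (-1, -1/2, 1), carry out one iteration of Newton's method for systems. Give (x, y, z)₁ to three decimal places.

At (-1, -1/2, 1): F = (-2.500, 0.500, 2.95970).
Jacobian J = [[2, 2·z + 1, 2·y], [-y, -x, 2·z], [-y + sin(x), -x - 2, 0]].
At the point, J = [[2.000, 3.000, -1.000], [0.500, 1.000, 2.000], [-0.34147, -1.000, 0.000]] (det J = 2.10970).
Solving J·Δ = −F gives Δ = (-7.687, 5.585, -1.121).
Then the next iterate is (x, y, z)₁ = (-8.687, 5.085, -0.121).

(-8.687, 5.085, -0.121)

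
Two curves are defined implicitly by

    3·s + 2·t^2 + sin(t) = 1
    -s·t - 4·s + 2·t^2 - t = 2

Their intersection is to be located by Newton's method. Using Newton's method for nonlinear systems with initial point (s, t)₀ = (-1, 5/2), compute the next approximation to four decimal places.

At (-1, 5/2): F = (9.098472, 14.5000).
Jacobian J = [[3, 4·t + cos(t)], [-t - 4, -s + 4·t - 1]].
At the point, J = [[3.0000, 9.198856], [-6.5000, 10.0000]] (det J = 89.792566).
Solving J·Δ = −F gives Δ = (0.4722, -1.1431).
Then the next iterate is (s, t)₁ = (-0.5278, 1.3569).

(-0.5278, 1.3569)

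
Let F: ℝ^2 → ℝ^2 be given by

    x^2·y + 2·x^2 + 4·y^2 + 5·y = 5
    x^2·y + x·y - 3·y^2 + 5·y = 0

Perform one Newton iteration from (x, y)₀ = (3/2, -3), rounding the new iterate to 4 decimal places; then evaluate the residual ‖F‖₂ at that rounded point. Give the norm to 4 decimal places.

19.0239

At (3/2, -3): F = (13.7500, -53.2500).
Jacobian J = [[2·x·y + 4·x, x^2 + 8·y + 5], [2·x·y + y, x^2 + x - 6·y + 5]].
At the point, J = [[-3.0000, -16.7500], [-12.0000, 26.7500]] (det J = -281.2500).
Solving J·Δ = −F gives Δ = (-1.8636, 1.1547).
Then the next iterate is (x, y)₁ = (-0.3636, -1.8453).
Re-evaluating at (-0.3636, -1.8453): F = (-0.585520, -19.014903), so ‖F‖₂ = 19.0239.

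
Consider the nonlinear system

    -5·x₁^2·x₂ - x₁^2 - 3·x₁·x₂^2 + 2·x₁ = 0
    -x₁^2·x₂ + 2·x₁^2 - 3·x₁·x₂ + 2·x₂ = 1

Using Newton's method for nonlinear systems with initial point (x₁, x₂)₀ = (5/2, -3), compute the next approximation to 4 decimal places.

(1.5599, -1.7415)

At (5/2, -3): F = (25.0000, 46.7500).
Jacobian J = [[-10·x₁·x₂ - 2·x₁ - 3·x₂^2 + 2, -5·x₁^2 - 6·x₁·x₂], [-2·x₁·x₂ + 4·x₁ - 3·x₂, -x₁^2 - 3·x₁ + 2]].
At the point, J = [[45.0000, 13.7500], [34.0000, -11.7500]] (det J = -996.2500).
Solving J·Δ = −F gives Δ = (-0.9401, 1.2585).
Then the next iterate is (x₁, x₂)₁ = (1.5599, -1.7415).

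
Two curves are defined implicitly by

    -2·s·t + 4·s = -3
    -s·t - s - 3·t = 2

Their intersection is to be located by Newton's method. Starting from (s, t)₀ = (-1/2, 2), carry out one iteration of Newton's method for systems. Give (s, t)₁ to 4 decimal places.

(-0.1667, -1.0000)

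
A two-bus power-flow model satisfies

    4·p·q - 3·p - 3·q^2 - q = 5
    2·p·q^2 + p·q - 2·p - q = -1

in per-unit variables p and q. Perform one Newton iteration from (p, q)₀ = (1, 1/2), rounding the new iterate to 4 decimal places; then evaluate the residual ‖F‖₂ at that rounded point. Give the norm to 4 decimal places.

93.8928

At (1, 1/2): F = (-7.2500, -0.5000).
Jacobian J = [[4·q - 3, 4·p - 6·q - 1], [2·q^2 + q - 2, 4·p·q + p - 1]].
At the point, J = [[-1.0000, 0.0000], [-1.0000, 2.0000]] (det J = -2.0000).
Solving J·Δ = −F gives Δ = (-7.2500, -3.3750).
Then the next iterate is (p, q)₁ = (-6.2500, -2.8750).
Re-evaluating at (-6.2500, -2.8750): F = (63.703125, -68.976562), so ‖F‖₂ = 93.8928.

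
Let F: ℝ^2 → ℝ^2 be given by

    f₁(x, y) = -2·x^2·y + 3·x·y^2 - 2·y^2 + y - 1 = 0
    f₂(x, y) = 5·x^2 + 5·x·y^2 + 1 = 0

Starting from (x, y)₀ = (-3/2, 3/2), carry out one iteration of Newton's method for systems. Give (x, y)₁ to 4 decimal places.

(-0.6755, 1.1570)

At (-3/2, 3/2): F = (-20.8750, -4.6250).
Jacobian J = [[-4·x·y + 3·y^2, -2·x^2 + 6·x·y - 4·y + 1], [10·x + 5·y^2, 10·x·y]].
At the point, J = [[15.7500, -23.0000], [-3.7500, -22.5000]] (det J = -440.6250).
Solving J·Δ = −F gives Δ = (0.8245, -0.3430).
Then the next iterate is (x, y)₁ = (-0.6755, 1.1570).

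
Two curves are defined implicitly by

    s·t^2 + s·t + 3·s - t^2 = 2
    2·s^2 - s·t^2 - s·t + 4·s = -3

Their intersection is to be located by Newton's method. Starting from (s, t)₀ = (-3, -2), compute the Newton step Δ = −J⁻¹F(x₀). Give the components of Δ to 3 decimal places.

At (-3, -2): F = (-21.000, 15.000).
Jacobian J = [[t^2 + t + 3, 2·s·t + s - 2·t], [4·s - t^2 - t + 4, -2·s·t - s]].
At the point, J = [[5.000, 13.000], [-10.000, -9.000]] (det J = 85.000).
Solving J·Δ = −F gives Δ = (0.071, 1.588).

(0.071, 1.588)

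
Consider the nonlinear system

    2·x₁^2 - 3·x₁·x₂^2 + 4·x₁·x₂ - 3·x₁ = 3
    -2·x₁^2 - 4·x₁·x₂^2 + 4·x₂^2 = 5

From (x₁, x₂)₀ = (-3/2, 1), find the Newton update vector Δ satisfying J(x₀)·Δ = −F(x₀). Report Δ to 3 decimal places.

At (-3/2, 1): F = (4.500, 0.500).
Jacobian J = [[4·x₁ - 3·x₂^2 + 4·x₂ - 3, -6·x₁·x₂ + 4·x₁], [-4·x₁ - 4·x₂^2, -8·x₁·x₂ + 8·x₂]].
At the point, J = [[-8.000, 3.000], [2.000, 20.000]] (det J = -166.000).
Solving J·Δ = −F gives Δ = (0.533, -0.078).

(0.533, -0.078)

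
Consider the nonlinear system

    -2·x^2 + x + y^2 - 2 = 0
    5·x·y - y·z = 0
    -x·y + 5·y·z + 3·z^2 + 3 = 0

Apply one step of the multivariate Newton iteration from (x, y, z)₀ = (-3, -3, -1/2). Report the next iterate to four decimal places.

(-1.3052, -1.6613, -0.0553)

At (-3, -3, -1/2): F = (-14.0000, 43.5000, 2.2500).
Jacobian J = [[-4·x + 1, 2·y, 0], [5·y, 5·x - z, -y], [-y, -x + 5·z, 5·y + 6·z]].
At the point, J = [[13.0000, -6.0000, 0.0000], [-15.0000, -14.5000, 3.0000], [3.0000, 0.5000, -18.0000]] (det J = 4939.5000).
Solving J·Δ = −F gives Δ = (1.6948, 1.3387, 0.4447).
Then the next iterate is (x, y, z)₁ = (-1.3052, -1.6613, -0.0553).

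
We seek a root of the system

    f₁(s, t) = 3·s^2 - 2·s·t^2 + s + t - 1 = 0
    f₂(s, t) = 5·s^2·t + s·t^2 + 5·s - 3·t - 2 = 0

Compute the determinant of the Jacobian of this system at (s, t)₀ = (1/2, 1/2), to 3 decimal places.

J = [[6·s - 2·t^2 + 1, -4·s·t + 1], [10·s·t + t^2 + 5, 5·s^2 + 2·s·t - 3]].
At the point, J = [[3.500, 0.000], [7.750, -1.250]].
det J = -4.375.

-4.375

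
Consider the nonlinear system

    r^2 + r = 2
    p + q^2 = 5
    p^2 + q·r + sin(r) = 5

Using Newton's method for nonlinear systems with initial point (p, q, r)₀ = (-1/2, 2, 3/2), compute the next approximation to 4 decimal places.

(-1.2971, 2.5743, 1.0625)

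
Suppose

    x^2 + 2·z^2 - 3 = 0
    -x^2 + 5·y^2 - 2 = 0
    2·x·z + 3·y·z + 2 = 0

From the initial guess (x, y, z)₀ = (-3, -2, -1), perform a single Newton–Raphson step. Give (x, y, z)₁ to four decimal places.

At (-3, -2, -1): F = (8.0000, 9.0000, 14.0000).
Jacobian J = [[2·x, 0, 4·z], [-2·x, 10·y, 0], [2·z, 3·z, 2·x + 3·y]].
At the point, J = [[-6.0000, 0.0000, -4.0000], [6.0000, -20.0000, 0.0000], [-2.0000, -3.0000, -12.0000]] (det J = -1208.0000).
Solving J·Δ = −F gives Δ = (0.7517, 0.6755, 0.8725).
Then the next iterate is (x, y, z)₁ = (-2.2483, -1.3245, -0.1275).

(-2.2483, -1.3245, -0.1275)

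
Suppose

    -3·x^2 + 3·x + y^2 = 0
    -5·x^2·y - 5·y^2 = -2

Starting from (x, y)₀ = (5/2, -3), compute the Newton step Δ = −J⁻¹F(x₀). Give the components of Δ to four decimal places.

(-0.6609, 0.9468)

At (5/2, -3): F = (-2.2500, 50.7500).
Jacobian J = [[-6·x + 3, 2·y], [-10·x·y, -5·x^2 - 10·y]].
At the point, J = [[-12.0000, -6.0000], [75.0000, -1.2500]] (det J = 465.0000).
Solving J·Δ = −F gives Δ = (-0.6609, 0.9468).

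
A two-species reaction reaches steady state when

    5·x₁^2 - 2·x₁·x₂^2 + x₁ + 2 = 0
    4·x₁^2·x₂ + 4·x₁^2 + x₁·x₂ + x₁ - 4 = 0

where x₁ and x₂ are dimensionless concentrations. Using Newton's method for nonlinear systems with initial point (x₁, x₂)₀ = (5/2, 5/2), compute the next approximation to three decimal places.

At (5/2, 5/2): F = (4.500, 92.250).
Jacobian J = [[10·x₁ - 2·x₂^2 + 1, -4·x₁·x₂], [8·x₁·x₂ + 8·x₁ + x₂ + 1, 4·x₁^2 + x₁]].
At the point, J = [[13.500, -25.000], [73.500, 27.500]] (det J = 2208.750).
Solving J·Δ = −F gives Δ = (-1.100, -0.414).
Then the next iterate is (x₁, x₂)₁ = (1.400, 2.086).

(1.400, 2.086)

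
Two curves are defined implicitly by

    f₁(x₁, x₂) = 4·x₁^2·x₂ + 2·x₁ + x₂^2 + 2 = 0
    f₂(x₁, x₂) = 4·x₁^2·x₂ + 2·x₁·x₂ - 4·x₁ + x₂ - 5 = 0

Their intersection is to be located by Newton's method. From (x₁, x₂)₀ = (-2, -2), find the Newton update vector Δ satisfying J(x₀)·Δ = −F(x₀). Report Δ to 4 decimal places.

At (-2, -2): F = (-30.0000, -23.0000).
Jacobian J = [[8·x₁·x₂ + 2, 4·x₁^2 + 2·x₂], [8·x₁·x₂ + 2·x₂ - 4, 4·x₁^2 + 2·x₁ + 1]].
At the point, J = [[34.0000, 12.0000], [24.0000, 13.0000]] (det J = 154.0000).
Solving J·Δ = −F gives Δ = (0.7403, 0.4026).

(0.7403, 0.4026)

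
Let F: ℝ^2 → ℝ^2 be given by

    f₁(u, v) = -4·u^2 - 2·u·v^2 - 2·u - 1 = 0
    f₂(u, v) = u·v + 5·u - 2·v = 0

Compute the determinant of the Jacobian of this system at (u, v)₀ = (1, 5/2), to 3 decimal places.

J = [[-8·u - 2·v^2 - 2, -4·u·v], [v + 5, u - 2]].
At the point, J = [[-22.500, -10.000], [7.500, -1.000]].
det J = 97.500.

97.500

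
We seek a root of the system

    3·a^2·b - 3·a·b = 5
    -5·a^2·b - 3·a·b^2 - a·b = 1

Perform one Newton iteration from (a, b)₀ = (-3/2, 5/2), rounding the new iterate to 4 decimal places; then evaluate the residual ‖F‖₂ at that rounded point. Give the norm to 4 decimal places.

At (-3/2, 5/2): F = (23.1250, 2.7500).
Jacobian J = [[6·a·b - 3·b, 3·a^2 - 3·a], [-10·a·b - 3·b^2 - b, -5·a^2 - 6·a·b - a]].
At the point, J = [[-30.0000, 11.2500], [16.2500, 12.7500]] (det J = -565.3125).
Solving J·Δ = −F gives Δ = (0.4668, -0.8107).
Then the next iterate is (a, b)₁ = (-1.0332, 1.6893).
Re-evaluating at (-1.0332, 1.6893): F = (5.646149, 0.574163), so ‖F‖₂ = 5.6753.

5.6753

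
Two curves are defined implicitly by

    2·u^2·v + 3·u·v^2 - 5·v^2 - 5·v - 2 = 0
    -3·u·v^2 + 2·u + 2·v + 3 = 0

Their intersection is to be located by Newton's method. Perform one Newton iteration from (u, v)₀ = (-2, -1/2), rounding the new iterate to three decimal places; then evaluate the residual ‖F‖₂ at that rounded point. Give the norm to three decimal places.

2.211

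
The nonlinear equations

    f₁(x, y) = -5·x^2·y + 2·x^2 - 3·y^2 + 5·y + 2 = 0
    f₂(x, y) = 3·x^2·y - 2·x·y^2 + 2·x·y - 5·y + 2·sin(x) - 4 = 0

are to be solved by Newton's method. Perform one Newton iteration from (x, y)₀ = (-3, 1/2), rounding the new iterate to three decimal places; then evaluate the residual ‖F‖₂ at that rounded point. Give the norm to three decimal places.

0.386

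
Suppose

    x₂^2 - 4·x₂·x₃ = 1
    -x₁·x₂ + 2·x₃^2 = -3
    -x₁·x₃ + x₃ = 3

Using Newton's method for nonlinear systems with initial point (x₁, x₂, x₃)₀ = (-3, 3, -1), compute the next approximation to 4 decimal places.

(-0.4828, 2.3448, 0.1207)

At (-3, 3, -1): F = (20.0000, 14.0000, -7.0000).
Jacobian J = [[0, 2·x₂ - 4·x₃, -4·x₂], [-x₂, -x₁, 4·x₃], [-x₃, 0, -x₁ + 1]].
At the point, J = [[0.0000, 10.0000, -12.0000], [-3.0000, 3.0000, -4.0000], [1.0000, 0.0000, 4.0000]] (det J = 116.0000).
Solving J·Δ = −F gives Δ = (2.5172, -0.6552, 1.1207).
Then the next iterate is (x₁, x₂, x₃)₁ = (-0.4828, 2.3448, 0.1207).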